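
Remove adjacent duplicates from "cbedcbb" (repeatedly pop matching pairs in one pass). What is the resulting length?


Input: cbedcbb
Stack-based adjacent duplicate removal:
  Read 'c': push. Stack: c
  Read 'b': push. Stack: cb
  Read 'e': push. Stack: cbe
  Read 'd': push. Stack: cbed
  Read 'c': push. Stack: cbedc
  Read 'b': push. Stack: cbedcb
  Read 'b': matches stack top 'b' => pop. Stack: cbedc
Final stack: "cbedc" (length 5)

5


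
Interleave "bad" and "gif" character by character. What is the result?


Interleaving "bad" and "gif":
  Position 0: 'b' from first, 'g' from second => "bg"
  Position 1: 'a' from first, 'i' from second => "ai"
  Position 2: 'd' from first, 'f' from second => "df"
Result: bgaidf

bgaidf


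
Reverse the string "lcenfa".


Input: lcenfa
Reading characters right to left:
  Position 5: 'a'
  Position 4: 'f'
  Position 3: 'n'
  Position 2: 'e'
  Position 1: 'c'
  Position 0: 'l'
Reversed: afnecl

afnecl


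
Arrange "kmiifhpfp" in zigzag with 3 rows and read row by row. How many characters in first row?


Zigzag "kmiifhpfp" into 3 rows:
Placing characters:
  'k' => row 0
  'm' => row 1
  'i' => row 2
  'i' => row 1
  'f' => row 0
  'h' => row 1
  'p' => row 2
  'f' => row 1
  'p' => row 0
Rows:
  Row 0: "kfp"
  Row 1: "mihf"
  Row 2: "ip"
First row length: 3

3


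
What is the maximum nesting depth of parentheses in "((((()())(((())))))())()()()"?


Input: "((((()())(((())))))())()()()"
Tracking depth:
  Position 0 '(': depth becomes 1
  Position 1 '(': depth becomes 2
  Position 2 '(': depth becomes 3
  Position 3 '(': depth becomes 4
  Position 4 '(': depth becomes 5
  Position 5 ')': depth becomes 4
  Position 6 '(': depth becomes 5
  Position 7 ')': depth becomes 4
  Position 8 ')': depth becomes 3
  Position 9 '(': depth becomes 4
  Position 10 '(': depth becomes 5
  Position 11 '(': depth becomes 6
  Position 12 '(': depth becomes 7
  Position 13 ')': depth becomes 6
  Position 14 ')': depth becomes 5
  Position 15 ')': depth becomes 4
  Position 16 ')': depth becomes 3
  Position 17 ')': depth becomes 2
  Position 18 ')': depth becomes 1
  Position 19 '(': depth becomes 2
  Position 20 ')': depth becomes 1
  Position 21 ')': depth becomes 0
  Position 22 '(': depth becomes 1
  Position 23 ')': depth becomes 0
  Position 24 '(': depth becomes 1
  Position 25 ')': depth becomes 0
  Position 26 '(': depth becomes 1
  Position 27 ')': depth becomes 0
Maximum depth reached: 7

7


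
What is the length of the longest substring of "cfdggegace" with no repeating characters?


Input: "cfdggegace"
Sliding window (track last position of each char):
  Position 0 ('c'): window [0,0] length 1 -- new best
  Position 1 ('f'): window [0,1] length 2 -- new best
  Position 2 ('d'): window [0,2] length 3 -- new best
  Position 3 ('g'): window [0,3] length 4 -- new best
  Position 4 ('g'): repeat (last at 3), move window start to 4
  Position 4 ('g'): window [4,4] length 1
  Position 5 ('e'): window [4,5] length 2
  Position 6 ('g'): repeat (last at 4), move window start to 5
  Position 6 ('g'): window [5,6] length 2
  Position 7 ('a'): window [5,7] length 3
  Position 8 ('c'): window [5,8] length 4
  Position 9 ('e'): repeat (last at 5), move window start to 6
  Position 9 ('e'): window [6,9] length 4
Longest substring with no repeats: "cfdg" with length 4

4


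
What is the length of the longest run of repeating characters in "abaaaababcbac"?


Input: "abaaaababcbac"
Scanning for longest run:
  Position 1 ('b'): new char, reset run to 1
  Position 2 ('a'): new char, reset run to 1
  Position 3 ('a'): continues run of 'a', length=2
  Position 4 ('a'): continues run of 'a', length=3
  Position 5 ('a'): continues run of 'a', length=4
  Position 6 ('b'): new char, reset run to 1
  Position 7 ('a'): new char, reset run to 1
  Position 8 ('b'): new char, reset run to 1
  Position 9 ('c'): new char, reset run to 1
  Position 10 ('b'): new char, reset run to 1
  Position 11 ('a'): new char, reset run to 1
  Position 12 ('c'): new char, reset run to 1
Longest run: 'a' with length 4

4


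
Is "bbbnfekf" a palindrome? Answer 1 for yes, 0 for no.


Input: bbbnfekf
Reversed: fkefnbbb
  Compare pos 0 ('b') with pos 7 ('f'): MISMATCH
  Compare pos 1 ('b') with pos 6 ('k'): MISMATCH
  Compare pos 2 ('b') with pos 5 ('e'): MISMATCH
  Compare pos 3 ('n') with pos 4 ('f'): MISMATCH
Result: not a palindrome

0


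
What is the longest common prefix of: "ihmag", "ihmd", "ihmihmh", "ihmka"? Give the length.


Words: ihmag, ihmd, ihmihmh, ihmka
  Position 0: all 'i' => match
  Position 1: all 'h' => match
  Position 2: all 'm' => match
  Position 3: ('a', 'd', 'i', 'k') => mismatch, stop
LCP = "ihm" (length 3)

3


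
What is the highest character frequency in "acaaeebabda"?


Input: acaaeebabda
Character counts:
  'a': 5
  'b': 2
  'c': 1
  'd': 1
  'e': 2
Maximum frequency: 5

5


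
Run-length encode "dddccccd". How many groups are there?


Input: dddccccd
Scanning for consecutive runs:
  Group 1: 'd' x 3 (positions 0-2)
  Group 2: 'c' x 4 (positions 3-6)
  Group 3: 'd' x 1 (positions 7-7)
Total groups: 3

3


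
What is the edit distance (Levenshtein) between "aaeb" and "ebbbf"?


Computing edit distance: "aaeb" -> "ebbbf"
DP table:
           e    b    b    b    f
      0    1    2    3    4    5
  a   1    1    2    3    4    5
  a   2    2    2    3    4    5
  e   3    2    3    3    4    5
  b   4    3    2    3    3    4
Edit distance = dp[4][5] = 4

4


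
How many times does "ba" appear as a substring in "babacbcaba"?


Searching for "ba" in "babacbcaba"
Scanning each position:
  Position 0: "ba" => MATCH
  Position 1: "ab" => no
  Position 2: "ba" => MATCH
  Position 3: "ac" => no
  Position 4: "cb" => no
  Position 5: "bc" => no
  Position 6: "ca" => no
  Position 7: "ab" => no
  Position 8: "ba" => MATCH
Total occurrences: 3

3


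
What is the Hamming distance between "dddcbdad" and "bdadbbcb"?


Comparing "dddcbdad" and "bdadbbcb" position by position:
  Position 0: 'd' vs 'b' => differ
  Position 1: 'd' vs 'd' => same
  Position 2: 'd' vs 'a' => differ
  Position 3: 'c' vs 'd' => differ
  Position 4: 'b' vs 'b' => same
  Position 5: 'd' vs 'b' => differ
  Position 6: 'a' vs 'c' => differ
  Position 7: 'd' vs 'b' => differ
Total differences (Hamming distance): 6

6


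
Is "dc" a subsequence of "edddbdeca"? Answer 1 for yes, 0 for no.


Check if "dc" is a subsequence of "edddbdeca"
Greedy scan:
  Position 0 ('e'): no match needed
  Position 1 ('d'): matches sub[0] = 'd'
  Position 2 ('d'): no match needed
  Position 3 ('d'): no match needed
  Position 4 ('b'): no match needed
  Position 5 ('d'): no match needed
  Position 6 ('e'): no match needed
  Position 7 ('c'): matches sub[1] = 'c'
  Position 8 ('a'): no match needed
All 2 characters matched => is a subsequence

1


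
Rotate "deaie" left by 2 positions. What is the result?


Input: "deaie", rotate left by 2
First 2 characters: "de"
Remaining characters: "aie"
Concatenate remaining + first: "aie" + "de" = "aiede"

aiede


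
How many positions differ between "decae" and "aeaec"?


Comparing "decae" and "aeaec" position by position:
  Position 0: 'd' vs 'a' => DIFFER
  Position 1: 'e' vs 'e' => same
  Position 2: 'c' vs 'a' => DIFFER
  Position 3: 'a' vs 'e' => DIFFER
  Position 4: 'e' vs 'c' => DIFFER
Positions that differ: 4

4


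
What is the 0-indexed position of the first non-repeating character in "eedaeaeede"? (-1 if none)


Input: eedaeaeede
Character frequencies:
  'a': 2
  'd': 2
  'e': 6
Scanning left to right for freq == 1:
  Position 0 ('e'): freq=6, skip
  Position 1 ('e'): freq=6, skip
  Position 2 ('d'): freq=2, skip
  Position 3 ('a'): freq=2, skip
  Position 4 ('e'): freq=6, skip
  Position 5 ('a'): freq=2, skip
  Position 6 ('e'): freq=6, skip
  Position 7 ('e'): freq=6, skip
  Position 8 ('d'): freq=2, skip
  Position 9 ('e'): freq=6, skip
  No unique character found => answer = -1

-1


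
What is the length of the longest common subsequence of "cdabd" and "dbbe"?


LCS of "cdabd" and "dbbe"
DP table:
           d    b    b    e
      0    0    0    0    0
  c   0    0    0    0    0
  d   0    1    1    1    1
  a   0    1    1    1    1
  b   0    1    2    2    2
  d   0    1    2    2    2
LCS length = dp[5][4] = 2

2


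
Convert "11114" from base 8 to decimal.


Input: "11114" in base 8
Positional expansion:
  Digit '1' (value 1) x 8^4 = 4096
  Digit '1' (value 1) x 8^3 = 512
  Digit '1' (value 1) x 8^2 = 64
  Digit '1' (value 1) x 8^1 = 8
  Digit '4' (value 4) x 8^0 = 4
Sum = 4684

4684


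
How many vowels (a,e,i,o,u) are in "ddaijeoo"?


Input: ddaijeoo
Checking each character:
  'd' at position 0: consonant
  'd' at position 1: consonant
  'a' at position 2: vowel (running total: 1)
  'i' at position 3: vowel (running total: 2)
  'j' at position 4: consonant
  'e' at position 5: vowel (running total: 3)
  'o' at position 6: vowel (running total: 4)
  'o' at position 7: vowel (running total: 5)
Total vowels: 5

5


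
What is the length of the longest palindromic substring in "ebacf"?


Input: "ebacf"
Checking substrings for palindromes:
  No multi-char palindromic substrings found
Longest palindromic substring: "e" with length 1

1


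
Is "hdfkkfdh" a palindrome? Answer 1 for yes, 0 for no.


Input: hdfkkfdh
Reversed: hdfkkfdh
  Compare pos 0 ('h') with pos 7 ('h'): match
  Compare pos 1 ('d') with pos 6 ('d'): match
  Compare pos 2 ('f') with pos 5 ('f'): match
  Compare pos 3 ('k') with pos 4 ('k'): match
Result: palindrome

1


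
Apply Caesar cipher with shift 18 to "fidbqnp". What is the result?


Caesar cipher: shift "fidbqnp" by 18
  'f' (pos 5) + 18 = pos 23 = 'x'
  'i' (pos 8) + 18 = pos 0 = 'a'
  'd' (pos 3) + 18 = pos 21 = 'v'
  'b' (pos 1) + 18 = pos 19 = 't'
  'q' (pos 16) + 18 = pos 8 = 'i'
  'n' (pos 13) + 18 = pos 5 = 'f'
  'p' (pos 15) + 18 = pos 7 = 'h'
Result: xavtifh

xavtifh


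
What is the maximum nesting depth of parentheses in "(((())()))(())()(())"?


Input: "(((())()))(())()(())"
Tracking depth:
  Position 0 '(': depth becomes 1
  Position 1 '(': depth becomes 2
  Position 2 '(': depth becomes 3
  Position 3 '(': depth becomes 4
  Position 4 ')': depth becomes 3
  Position 5 ')': depth becomes 2
  Position 6 '(': depth becomes 3
  Position 7 ')': depth becomes 2
  Position 8 ')': depth becomes 1
  Position 9 ')': depth becomes 0
  Position 10 '(': depth becomes 1
  Position 11 '(': depth becomes 2
  Position 12 ')': depth becomes 1
  Position 13 ')': depth becomes 0
  Position 14 '(': depth becomes 1
  Position 15 ')': depth becomes 0
  Position 16 '(': depth becomes 1
  Position 17 '(': depth becomes 2
  Position 18 ')': depth becomes 1
  Position 19 ')': depth becomes 0
Maximum depth reached: 4

4


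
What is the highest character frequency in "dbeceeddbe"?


Input: dbeceeddbe
Character counts:
  'b': 2
  'c': 1
  'd': 3
  'e': 4
Maximum frequency: 4

4


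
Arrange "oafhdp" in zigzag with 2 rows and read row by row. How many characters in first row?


Zigzag "oafhdp" into 2 rows:
Placing characters:
  'o' => row 0
  'a' => row 1
  'f' => row 0
  'h' => row 1
  'd' => row 0
  'p' => row 1
Rows:
  Row 0: "ofd"
  Row 1: "ahp"
First row length: 3

3


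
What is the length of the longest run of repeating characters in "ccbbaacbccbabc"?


Input: "ccbbaacbccbabc"
Scanning for longest run:
  Position 1 ('c'): continues run of 'c', length=2
  Position 2 ('b'): new char, reset run to 1
  Position 3 ('b'): continues run of 'b', length=2
  Position 4 ('a'): new char, reset run to 1
  Position 5 ('a'): continues run of 'a', length=2
  Position 6 ('c'): new char, reset run to 1
  Position 7 ('b'): new char, reset run to 1
  Position 8 ('c'): new char, reset run to 1
  Position 9 ('c'): continues run of 'c', length=2
  Position 10 ('b'): new char, reset run to 1
  Position 11 ('a'): new char, reset run to 1
  Position 12 ('b'): new char, reset run to 1
  Position 13 ('c'): new char, reset run to 1
Longest run: 'c' with length 2

2


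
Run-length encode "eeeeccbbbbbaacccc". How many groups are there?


Input: eeeeccbbbbbaacccc
Scanning for consecutive runs:
  Group 1: 'e' x 4 (positions 0-3)
  Group 2: 'c' x 2 (positions 4-5)
  Group 3: 'b' x 5 (positions 6-10)
  Group 4: 'a' x 2 (positions 11-12)
  Group 5: 'c' x 4 (positions 13-16)
Total groups: 5

5


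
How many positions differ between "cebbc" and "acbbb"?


Comparing "cebbc" and "acbbb" position by position:
  Position 0: 'c' vs 'a' => DIFFER
  Position 1: 'e' vs 'c' => DIFFER
  Position 2: 'b' vs 'b' => same
  Position 3: 'b' vs 'b' => same
  Position 4: 'c' vs 'b' => DIFFER
Positions that differ: 3

3


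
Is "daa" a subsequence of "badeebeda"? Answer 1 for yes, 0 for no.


Check if "daa" is a subsequence of "badeebeda"
Greedy scan:
  Position 0 ('b'): no match needed
  Position 1 ('a'): no match needed
  Position 2 ('d'): matches sub[0] = 'd'
  Position 3 ('e'): no match needed
  Position 4 ('e'): no match needed
  Position 5 ('b'): no match needed
  Position 6 ('e'): no match needed
  Position 7 ('d'): no match needed
  Position 8 ('a'): matches sub[1] = 'a'
Only matched 2/3 characters => not a subsequence

0


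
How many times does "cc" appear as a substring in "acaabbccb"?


Searching for "cc" in "acaabbccb"
Scanning each position:
  Position 0: "ac" => no
  Position 1: "ca" => no
  Position 2: "aa" => no
  Position 3: "ab" => no
  Position 4: "bb" => no
  Position 5: "bc" => no
  Position 6: "cc" => MATCH
  Position 7: "cb" => no
Total occurrences: 1

1


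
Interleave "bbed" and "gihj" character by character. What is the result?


Interleaving "bbed" and "gihj":
  Position 0: 'b' from first, 'g' from second => "bg"
  Position 1: 'b' from first, 'i' from second => "bi"
  Position 2: 'e' from first, 'h' from second => "eh"
  Position 3: 'd' from first, 'j' from second => "dj"
Result: bgbiehdj

bgbiehdj


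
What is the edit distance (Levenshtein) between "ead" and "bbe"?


Computing edit distance: "ead" -> "bbe"
DP table:
           b    b    e
      0    1    2    3
  e   1    1    2    2
  a   2    2    2    3
  d   3    3    3    3
Edit distance = dp[3][3] = 3

3


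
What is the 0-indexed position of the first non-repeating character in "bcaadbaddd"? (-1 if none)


Input: bcaadbaddd
Character frequencies:
  'a': 3
  'b': 2
  'c': 1
  'd': 4
Scanning left to right for freq == 1:
  Position 0 ('b'): freq=2, skip
  Position 1 ('c'): unique! => answer = 1

1


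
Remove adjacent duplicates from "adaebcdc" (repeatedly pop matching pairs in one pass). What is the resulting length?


Input: adaebcdc
Stack-based adjacent duplicate removal:
  Read 'a': push. Stack: a
  Read 'd': push. Stack: ad
  Read 'a': push. Stack: ada
  Read 'e': push. Stack: adae
  Read 'b': push. Stack: adaeb
  Read 'c': push. Stack: adaebc
  Read 'd': push. Stack: adaebcd
  Read 'c': push. Stack: adaebcdc
Final stack: "adaebcdc" (length 8)

8


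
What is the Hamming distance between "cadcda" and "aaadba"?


Comparing "cadcda" and "aaadba" position by position:
  Position 0: 'c' vs 'a' => differ
  Position 1: 'a' vs 'a' => same
  Position 2: 'd' vs 'a' => differ
  Position 3: 'c' vs 'd' => differ
  Position 4: 'd' vs 'b' => differ
  Position 5: 'a' vs 'a' => same
Total differences (Hamming distance): 4

4


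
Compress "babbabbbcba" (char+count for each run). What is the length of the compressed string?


Input: babbabbbcba
Runs:
  'b' x 1 => "b1"
  'a' x 1 => "a1"
  'b' x 2 => "b2"
  'a' x 1 => "a1"
  'b' x 3 => "b3"
  'c' x 1 => "c1"
  'b' x 1 => "b1"
  'a' x 1 => "a1"
Compressed: "b1a1b2a1b3c1b1a1"
Compressed length: 16

16


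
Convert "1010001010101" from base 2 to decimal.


Input: "1010001010101" in base 2
Positional expansion:
  Digit '1' (value 1) x 2^12 = 4096
  Digit '0' (value 0) x 2^11 = 0
  Digit '1' (value 1) x 2^10 = 1024
  Digit '0' (value 0) x 2^9 = 0
  Digit '0' (value 0) x 2^8 = 0
  Digit '0' (value 0) x 2^7 = 0
  Digit '1' (value 1) x 2^6 = 64
  Digit '0' (value 0) x 2^5 = 0
  Digit '1' (value 1) x 2^4 = 16
  Digit '0' (value 0) x 2^3 = 0
  Digit '1' (value 1) x 2^2 = 4
  Digit '0' (value 0) x 2^1 = 0
  Digit '1' (value 1) x 2^0 = 1
Sum = 5205

5205


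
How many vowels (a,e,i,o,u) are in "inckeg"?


Input: inckeg
Checking each character:
  'i' at position 0: vowel (running total: 1)
  'n' at position 1: consonant
  'c' at position 2: consonant
  'k' at position 3: consonant
  'e' at position 4: vowel (running total: 2)
  'g' at position 5: consonant
Total vowels: 2

2


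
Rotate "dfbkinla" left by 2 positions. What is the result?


Input: "dfbkinla", rotate left by 2
First 2 characters: "df"
Remaining characters: "bkinla"
Concatenate remaining + first: "bkinla" + "df" = "bkinladf"

bkinladf


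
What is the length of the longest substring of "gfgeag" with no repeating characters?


Input: "gfgeag"
Sliding window (track last position of each char):
  Position 0 ('g'): window [0,0] length 1 -- new best
  Position 1 ('f'): window [0,1] length 2 -- new best
  Position 2 ('g'): repeat (last at 0), move window start to 1
  Position 2 ('g'): window [1,2] length 2
  Position 3 ('e'): window [1,3] length 3 -- new best
  Position 4 ('a'): window [1,4] length 4 -- new best
  Position 5 ('g'): repeat (last at 2), move window start to 3
  Position 5 ('g'): window [3,5] length 3
Longest substring with no repeats: "fgea" with length 4

4


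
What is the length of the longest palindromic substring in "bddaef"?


Input: "bddaef"
Checking substrings for palindromes:
  [1:3] "dd" (len 2) => palindrome
Longest palindromic substring: "dd" with length 2

2


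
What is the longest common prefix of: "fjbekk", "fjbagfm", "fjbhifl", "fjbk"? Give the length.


Words: fjbekk, fjbagfm, fjbhifl, fjbk
  Position 0: all 'f' => match
  Position 1: all 'j' => match
  Position 2: all 'b' => match
  Position 3: ('e', 'a', 'h', 'k') => mismatch, stop
LCP = "fjb" (length 3)

3


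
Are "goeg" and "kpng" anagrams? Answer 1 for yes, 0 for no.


Strings: "goeg", "kpng"
Sorted first:  eggo
Sorted second: gknp
Differ at position 0: 'e' vs 'g' => not anagrams

0


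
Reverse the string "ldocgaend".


Input: ldocgaend
Reading characters right to left:
  Position 8: 'd'
  Position 7: 'n'
  Position 6: 'e'
  Position 5: 'a'
  Position 4: 'g'
  Position 3: 'c'
  Position 2: 'o'
  Position 1: 'd'
  Position 0: 'l'
Reversed: dneagcodl

dneagcodl


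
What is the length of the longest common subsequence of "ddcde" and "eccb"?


LCS of "ddcde" and "eccb"
DP table:
           e    c    c    b
      0    0    0    0    0
  d   0    0    0    0    0
  d   0    0    0    0    0
  c   0    0    1    1    1
  d   0    0    1    1    1
  e   0    1    1    1    1
LCS length = dp[5][4] = 1

1


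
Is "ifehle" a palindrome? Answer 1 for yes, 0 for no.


Input: ifehle
Reversed: elhefi
  Compare pos 0 ('i') with pos 5 ('e'): MISMATCH
  Compare pos 1 ('f') with pos 4 ('l'): MISMATCH
  Compare pos 2 ('e') with pos 3 ('h'): MISMATCH
Result: not a palindrome

0


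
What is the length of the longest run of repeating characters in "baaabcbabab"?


Input: "baaabcbabab"
Scanning for longest run:
  Position 1 ('a'): new char, reset run to 1
  Position 2 ('a'): continues run of 'a', length=2
  Position 3 ('a'): continues run of 'a', length=3
  Position 4 ('b'): new char, reset run to 1
  Position 5 ('c'): new char, reset run to 1
  Position 6 ('b'): new char, reset run to 1
  Position 7 ('a'): new char, reset run to 1
  Position 8 ('b'): new char, reset run to 1
  Position 9 ('a'): new char, reset run to 1
  Position 10 ('b'): new char, reset run to 1
Longest run: 'a' with length 3

3


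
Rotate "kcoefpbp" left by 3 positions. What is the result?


Input: "kcoefpbp", rotate left by 3
First 3 characters: "kco"
Remaining characters: "efpbp"
Concatenate remaining + first: "efpbp" + "kco" = "efpbpkco"

efpbpkco


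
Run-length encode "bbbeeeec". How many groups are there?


Input: bbbeeeec
Scanning for consecutive runs:
  Group 1: 'b' x 3 (positions 0-2)
  Group 2: 'e' x 4 (positions 3-6)
  Group 3: 'c' x 1 (positions 7-7)
Total groups: 3

3


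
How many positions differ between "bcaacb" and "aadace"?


Comparing "bcaacb" and "aadace" position by position:
  Position 0: 'b' vs 'a' => DIFFER
  Position 1: 'c' vs 'a' => DIFFER
  Position 2: 'a' vs 'd' => DIFFER
  Position 3: 'a' vs 'a' => same
  Position 4: 'c' vs 'c' => same
  Position 5: 'b' vs 'e' => DIFFER
Positions that differ: 4

4


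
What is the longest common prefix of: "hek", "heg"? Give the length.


Words: hek, heg
  Position 0: all 'h' => match
  Position 1: all 'e' => match
  Position 2: ('k', 'g') => mismatch, stop
LCP = "he" (length 2)

2


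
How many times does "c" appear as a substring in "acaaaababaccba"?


Searching for "c" in "acaaaababaccba"
Scanning each position:
  Position 0: "a" => no
  Position 1: "c" => MATCH
  Position 2: "a" => no
  Position 3: "a" => no
  Position 4: "a" => no
  Position 5: "a" => no
  Position 6: "b" => no
  Position 7: "a" => no
  Position 8: "b" => no
  Position 9: "a" => no
  Position 10: "c" => MATCH
  Position 11: "c" => MATCH
  Position 12: "b" => no
  Position 13: "a" => no
Total occurrences: 3

3


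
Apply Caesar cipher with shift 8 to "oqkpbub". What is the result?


Caesar cipher: shift "oqkpbub" by 8
  'o' (pos 14) + 8 = pos 22 = 'w'
  'q' (pos 16) + 8 = pos 24 = 'y'
  'k' (pos 10) + 8 = pos 18 = 's'
  'p' (pos 15) + 8 = pos 23 = 'x'
  'b' (pos 1) + 8 = pos 9 = 'j'
  'u' (pos 20) + 8 = pos 2 = 'c'
  'b' (pos 1) + 8 = pos 9 = 'j'
Result: wysxjcj

wysxjcj


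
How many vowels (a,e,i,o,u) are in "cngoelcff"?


Input: cngoelcff
Checking each character:
  'c' at position 0: consonant
  'n' at position 1: consonant
  'g' at position 2: consonant
  'o' at position 3: vowel (running total: 1)
  'e' at position 4: vowel (running total: 2)
  'l' at position 5: consonant
  'c' at position 6: consonant
  'f' at position 7: consonant
  'f' at position 8: consonant
Total vowels: 2

2


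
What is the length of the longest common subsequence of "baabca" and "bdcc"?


LCS of "baabca" and "bdcc"
DP table:
           b    d    c    c
      0    0    0    0    0
  b   0    1    1    1    1
  a   0    1    1    1    1
  a   0    1    1    1    1
  b   0    1    1    1    1
  c   0    1    1    2    2
  a   0    1    1    2    2
LCS length = dp[6][4] = 2

2


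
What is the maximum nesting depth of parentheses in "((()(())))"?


Input: "((()(())))"
Tracking depth:
  Position 0 '(': depth becomes 1
  Position 1 '(': depth becomes 2
  Position 2 '(': depth becomes 3
  Position 3 ')': depth becomes 2
  Position 4 '(': depth becomes 3
  Position 5 '(': depth becomes 4
  Position 6 ')': depth becomes 3
  Position 7 ')': depth becomes 2
  Position 8 ')': depth becomes 1
  Position 9 ')': depth becomes 0
Maximum depth reached: 4

4


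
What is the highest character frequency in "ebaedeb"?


Input: ebaedeb
Character counts:
  'a': 1
  'b': 2
  'd': 1
  'e': 3
Maximum frequency: 3

3


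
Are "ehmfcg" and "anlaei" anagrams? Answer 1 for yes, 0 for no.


Strings: "ehmfcg", "anlaei"
Sorted first:  cefghm
Sorted second: aaeiln
Differ at position 0: 'c' vs 'a' => not anagrams

0


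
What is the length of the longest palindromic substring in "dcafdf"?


Input: "dcafdf"
Checking substrings for palindromes:
  [3:6] "fdf" (len 3) => palindrome
Longest palindromic substring: "fdf" with length 3

3


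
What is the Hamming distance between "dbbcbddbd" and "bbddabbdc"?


Comparing "dbbcbddbd" and "bbddabbdc" position by position:
  Position 0: 'd' vs 'b' => differ
  Position 1: 'b' vs 'b' => same
  Position 2: 'b' vs 'd' => differ
  Position 3: 'c' vs 'd' => differ
  Position 4: 'b' vs 'a' => differ
  Position 5: 'd' vs 'b' => differ
  Position 6: 'd' vs 'b' => differ
  Position 7: 'b' vs 'd' => differ
  Position 8: 'd' vs 'c' => differ
Total differences (Hamming distance): 8

8


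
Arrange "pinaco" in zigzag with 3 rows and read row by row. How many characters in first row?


Zigzag "pinaco" into 3 rows:
Placing characters:
  'p' => row 0
  'i' => row 1
  'n' => row 2
  'a' => row 1
  'c' => row 0
  'o' => row 1
Rows:
  Row 0: "pc"
  Row 1: "iao"
  Row 2: "n"
First row length: 2

2


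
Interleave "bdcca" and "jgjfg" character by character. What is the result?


Interleaving "bdcca" and "jgjfg":
  Position 0: 'b' from first, 'j' from second => "bj"
  Position 1: 'd' from first, 'g' from second => "dg"
  Position 2: 'c' from first, 'j' from second => "cj"
  Position 3: 'c' from first, 'f' from second => "cf"
  Position 4: 'a' from first, 'g' from second => "ag"
Result: bjdgcjcfag

bjdgcjcfag


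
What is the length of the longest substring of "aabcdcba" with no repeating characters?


Input: "aabcdcba"
Sliding window (track last position of each char):
  Position 0 ('a'): window [0,0] length 1 -- new best
  Position 1 ('a'): repeat (last at 0), move window start to 1
  Position 1 ('a'): window [1,1] length 1
  Position 2 ('b'): window [1,2] length 2 -- new best
  Position 3 ('c'): window [1,3] length 3 -- new best
  Position 4 ('d'): window [1,4] length 4 -- new best
  Position 5 ('c'): repeat (last at 3), move window start to 4
  Position 5 ('c'): window [4,5] length 2
  Position 6 ('b'): window [4,6] length 3
  Position 7 ('a'): window [4,7] length 4
Longest substring with no repeats: "abcd" with length 4

4


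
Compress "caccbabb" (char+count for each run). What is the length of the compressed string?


Input: caccbabb
Runs:
  'c' x 1 => "c1"
  'a' x 1 => "a1"
  'c' x 2 => "c2"
  'b' x 1 => "b1"
  'a' x 1 => "a1"
  'b' x 2 => "b2"
Compressed: "c1a1c2b1a1b2"
Compressed length: 12

12


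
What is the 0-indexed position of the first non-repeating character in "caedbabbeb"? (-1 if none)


Input: caedbabbeb
Character frequencies:
  'a': 2
  'b': 4
  'c': 1
  'd': 1
  'e': 2
Scanning left to right for freq == 1:
  Position 0 ('c'): unique! => answer = 0

0


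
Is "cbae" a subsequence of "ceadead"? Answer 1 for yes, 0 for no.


Check if "cbae" is a subsequence of "ceadead"
Greedy scan:
  Position 0 ('c'): matches sub[0] = 'c'
  Position 1 ('e'): no match needed
  Position 2 ('a'): no match needed
  Position 3 ('d'): no match needed
  Position 4 ('e'): no match needed
  Position 5 ('a'): no match needed
  Position 6 ('d'): no match needed
Only matched 1/4 characters => not a subsequence

0


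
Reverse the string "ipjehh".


Input: ipjehh
Reading characters right to left:
  Position 5: 'h'
  Position 4: 'h'
  Position 3: 'e'
  Position 2: 'j'
  Position 1: 'p'
  Position 0: 'i'
Reversed: hhejpi

hhejpi


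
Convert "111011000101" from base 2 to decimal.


Input: "111011000101" in base 2
Positional expansion:
  Digit '1' (value 1) x 2^11 = 2048
  Digit '1' (value 1) x 2^10 = 1024
  Digit '1' (value 1) x 2^9 = 512
  Digit '0' (value 0) x 2^8 = 0
  Digit '1' (value 1) x 2^7 = 128
  Digit '1' (value 1) x 2^6 = 64
  Digit '0' (value 0) x 2^5 = 0
  Digit '0' (value 0) x 2^4 = 0
  Digit '0' (value 0) x 2^3 = 0
  Digit '1' (value 1) x 2^2 = 4
  Digit '0' (value 0) x 2^1 = 0
  Digit '1' (value 1) x 2^0 = 1
Sum = 3781

3781


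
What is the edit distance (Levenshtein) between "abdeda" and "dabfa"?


Computing edit distance: "abdeda" -> "dabfa"
DP table:
           d    a    b    f    a
      0    1    2    3    4    5
  a   1    1    1    2    3    4
  b   2    2    2    1    2    3
  d   3    2    3    2    2    3
  e   4    3    3    3    3    3
  d   5    4    4    4    4    4
  a   6    5    4    5    5    4
Edit distance = dp[6][5] = 4

4


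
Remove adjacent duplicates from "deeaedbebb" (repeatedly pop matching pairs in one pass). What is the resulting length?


Input: deeaedbebb
Stack-based adjacent duplicate removal:
  Read 'd': push. Stack: d
  Read 'e': push. Stack: de
  Read 'e': matches stack top 'e' => pop. Stack: d
  Read 'a': push. Stack: da
  Read 'e': push. Stack: dae
  Read 'd': push. Stack: daed
  Read 'b': push. Stack: daedb
  Read 'e': push. Stack: daedbe
  Read 'b': push. Stack: daedbeb
  Read 'b': matches stack top 'b' => pop. Stack: daedbe
Final stack: "daedbe" (length 6)

6


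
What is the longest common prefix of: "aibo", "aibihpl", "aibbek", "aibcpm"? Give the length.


Words: aibo, aibihpl, aibbek, aibcpm
  Position 0: all 'a' => match
  Position 1: all 'i' => match
  Position 2: all 'b' => match
  Position 3: ('o', 'i', 'b', 'c') => mismatch, stop
LCP = "aib" (length 3)

3


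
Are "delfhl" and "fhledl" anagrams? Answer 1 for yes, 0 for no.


Strings: "delfhl", "fhledl"
Sorted first:  defhll
Sorted second: defhll
Sorted forms match => anagrams

1


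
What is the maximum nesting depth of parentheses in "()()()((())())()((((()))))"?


Input: "()()()((())())()((((()))))"
Tracking depth:
  Position 0 '(': depth becomes 1
  Position 1 ')': depth becomes 0
  Position 2 '(': depth becomes 1
  Position 3 ')': depth becomes 0
  Position 4 '(': depth becomes 1
  Position 5 ')': depth becomes 0
  Position 6 '(': depth becomes 1
  Position 7 '(': depth becomes 2
  Position 8 '(': depth becomes 3
  Position 9 ')': depth becomes 2
  Position 10 ')': depth becomes 1
  Position 11 '(': depth becomes 2
  Position 12 ')': depth becomes 1
  Position 13 ')': depth becomes 0
  Position 14 '(': depth becomes 1
  Position 15 ')': depth becomes 0
  Position 16 '(': depth becomes 1
  Position 17 '(': depth becomes 2
  Position 18 '(': depth becomes 3
  Position 19 '(': depth becomes 4
  Position 20 '(': depth becomes 5
  Position 21 ')': depth becomes 4
  Position 22 ')': depth becomes 3
  Position 23 ')': depth becomes 2
  Position 24 ')': depth becomes 1
  Position 25 ')': depth becomes 0
Maximum depth reached: 5

5


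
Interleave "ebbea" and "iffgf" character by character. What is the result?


Interleaving "ebbea" and "iffgf":
  Position 0: 'e' from first, 'i' from second => "ei"
  Position 1: 'b' from first, 'f' from second => "bf"
  Position 2: 'b' from first, 'f' from second => "bf"
  Position 3: 'e' from first, 'g' from second => "eg"
  Position 4: 'a' from first, 'f' from second => "af"
Result: eibfbfegaf

eibfbfegaf


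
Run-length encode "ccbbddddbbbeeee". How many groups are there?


Input: ccbbddddbbbeeee
Scanning for consecutive runs:
  Group 1: 'c' x 2 (positions 0-1)
  Group 2: 'b' x 2 (positions 2-3)
  Group 3: 'd' x 4 (positions 4-7)
  Group 4: 'b' x 3 (positions 8-10)
  Group 5: 'e' x 4 (positions 11-14)
Total groups: 5

5


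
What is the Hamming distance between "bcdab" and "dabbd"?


Comparing "bcdab" and "dabbd" position by position:
  Position 0: 'b' vs 'd' => differ
  Position 1: 'c' vs 'a' => differ
  Position 2: 'd' vs 'b' => differ
  Position 3: 'a' vs 'b' => differ
  Position 4: 'b' vs 'd' => differ
Total differences (Hamming distance): 5

5


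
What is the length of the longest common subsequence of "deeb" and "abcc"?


LCS of "deeb" and "abcc"
DP table:
           a    b    c    c
      0    0    0    0    0
  d   0    0    0    0    0
  e   0    0    0    0    0
  e   0    0    0    0    0
  b   0    0    1    1    1
LCS length = dp[4][4] = 1

1


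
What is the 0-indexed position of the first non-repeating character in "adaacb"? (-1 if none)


Input: adaacb
Character frequencies:
  'a': 3
  'b': 1
  'c': 1
  'd': 1
Scanning left to right for freq == 1:
  Position 0 ('a'): freq=3, skip
  Position 1 ('d'): unique! => answer = 1

1


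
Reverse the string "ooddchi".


Input: ooddchi
Reading characters right to left:
  Position 6: 'i'
  Position 5: 'h'
  Position 4: 'c'
  Position 3: 'd'
  Position 2: 'd'
  Position 1: 'o'
  Position 0: 'o'
Reversed: ihcddoo

ihcddoo


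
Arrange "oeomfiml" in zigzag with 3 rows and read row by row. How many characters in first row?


Zigzag "oeomfiml" into 3 rows:
Placing characters:
  'o' => row 0
  'e' => row 1
  'o' => row 2
  'm' => row 1
  'f' => row 0
  'i' => row 1
  'm' => row 2
  'l' => row 1
Rows:
  Row 0: "of"
  Row 1: "emil"
  Row 2: "om"
First row length: 2

2


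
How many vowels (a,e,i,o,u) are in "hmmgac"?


Input: hmmgac
Checking each character:
  'h' at position 0: consonant
  'm' at position 1: consonant
  'm' at position 2: consonant
  'g' at position 3: consonant
  'a' at position 4: vowel (running total: 1)
  'c' at position 5: consonant
Total vowels: 1

1


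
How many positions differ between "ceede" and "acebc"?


Comparing "ceede" and "acebc" position by position:
  Position 0: 'c' vs 'a' => DIFFER
  Position 1: 'e' vs 'c' => DIFFER
  Position 2: 'e' vs 'e' => same
  Position 3: 'd' vs 'b' => DIFFER
  Position 4: 'e' vs 'c' => DIFFER
Positions that differ: 4

4


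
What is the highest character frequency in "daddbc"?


Input: daddbc
Character counts:
  'a': 1
  'b': 1
  'c': 1
  'd': 3
Maximum frequency: 3

3


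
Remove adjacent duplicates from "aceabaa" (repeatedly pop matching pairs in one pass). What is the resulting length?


Input: aceabaa
Stack-based adjacent duplicate removal:
  Read 'a': push. Stack: a
  Read 'c': push. Stack: ac
  Read 'e': push. Stack: ace
  Read 'a': push. Stack: acea
  Read 'b': push. Stack: aceab
  Read 'a': push. Stack: aceaba
  Read 'a': matches stack top 'a' => pop. Stack: aceab
Final stack: "aceab" (length 5)

5


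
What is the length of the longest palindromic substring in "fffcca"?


Input: "fffcca"
Checking substrings for palindromes:
  [0:3] "fff" (len 3) => palindrome
  [0:2] "ff" (len 2) => palindrome
  [1:3] "ff" (len 2) => palindrome
  [3:5] "cc" (len 2) => palindrome
Longest palindromic substring: "fff" with length 3

3


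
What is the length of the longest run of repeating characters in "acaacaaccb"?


Input: "acaacaaccb"
Scanning for longest run:
  Position 1 ('c'): new char, reset run to 1
  Position 2 ('a'): new char, reset run to 1
  Position 3 ('a'): continues run of 'a', length=2
  Position 4 ('c'): new char, reset run to 1
  Position 5 ('a'): new char, reset run to 1
  Position 6 ('a'): continues run of 'a', length=2
  Position 7 ('c'): new char, reset run to 1
  Position 8 ('c'): continues run of 'c', length=2
  Position 9 ('b'): new char, reset run to 1
Longest run: 'a' with length 2

2


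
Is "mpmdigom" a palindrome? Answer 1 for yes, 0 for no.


Input: mpmdigom
Reversed: mogidmpm
  Compare pos 0 ('m') with pos 7 ('m'): match
  Compare pos 1 ('p') with pos 6 ('o'): MISMATCH
  Compare pos 2 ('m') with pos 5 ('g'): MISMATCH
  Compare pos 3 ('d') with pos 4 ('i'): MISMATCH
Result: not a palindrome

0


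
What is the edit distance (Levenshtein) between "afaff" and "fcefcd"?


Computing edit distance: "afaff" -> "fcefcd"
DP table:
           f    c    e    f    c    d
      0    1    2    3    4    5    6
  a   1    1    2    3    4    5    6
  f   2    1    2    3    3    4    5
  a   3    2    2    3    4    4    5
  f   4    3    3    3    3    4    5
  f   5    4    4    4    3    4    5
Edit distance = dp[5][6] = 5

5


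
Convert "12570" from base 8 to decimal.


Input: "12570" in base 8
Positional expansion:
  Digit '1' (value 1) x 8^4 = 4096
  Digit '2' (value 2) x 8^3 = 1024
  Digit '5' (value 5) x 8^2 = 320
  Digit '7' (value 7) x 8^1 = 56
  Digit '0' (value 0) x 8^0 = 0
Sum = 5496

5496


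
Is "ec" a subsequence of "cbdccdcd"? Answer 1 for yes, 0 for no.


Check if "ec" is a subsequence of "cbdccdcd"
Greedy scan:
  Position 0 ('c'): no match needed
  Position 1 ('b'): no match needed
  Position 2 ('d'): no match needed
  Position 3 ('c'): no match needed
  Position 4 ('c'): no match needed
  Position 5 ('d'): no match needed
  Position 6 ('c'): no match needed
  Position 7 ('d'): no match needed
Only matched 0/2 characters => not a subsequence

0


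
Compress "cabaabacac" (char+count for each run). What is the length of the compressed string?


Input: cabaabacac
Runs:
  'c' x 1 => "c1"
  'a' x 1 => "a1"
  'b' x 1 => "b1"
  'a' x 2 => "a2"
  'b' x 1 => "b1"
  'a' x 1 => "a1"
  'c' x 1 => "c1"
  'a' x 1 => "a1"
  'c' x 1 => "c1"
Compressed: "c1a1b1a2b1a1c1a1c1"
Compressed length: 18

18


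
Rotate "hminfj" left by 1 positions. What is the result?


Input: "hminfj", rotate left by 1
First 1 characters: "h"
Remaining characters: "minfj"
Concatenate remaining + first: "minfj" + "h" = "minfjh"

minfjh


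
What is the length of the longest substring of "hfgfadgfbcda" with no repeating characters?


Input: "hfgfadgfbcda"
Sliding window (track last position of each char):
  Position 0 ('h'): window [0,0] length 1 -- new best
  Position 1 ('f'): window [0,1] length 2 -- new best
  Position 2 ('g'): window [0,2] length 3 -- new best
  Position 3 ('f'): repeat (last at 1), move window start to 2
  Position 3 ('f'): window [2,3] length 2
  Position 4 ('a'): window [2,4] length 3
  Position 5 ('d'): window [2,5] length 4 -- new best
  Position 6 ('g'): repeat (last at 2), move window start to 3
  Position 6 ('g'): window [3,6] length 4
  Position 7 ('f'): repeat (last at 3), move window start to 4
  Position 7 ('f'): window [4,7] length 4
  Position 8 ('b'): window [4,8] length 5 -- new best
  Position 9 ('c'): window [4,9] length 6 -- new best
  Position 10 ('d'): repeat (last at 5), move window start to 6
  Position 10 ('d'): window [6,10] length 5
  Position 11 ('a'): window [6,11] length 6
Longest substring with no repeats: "adgfbc" with length 6

6


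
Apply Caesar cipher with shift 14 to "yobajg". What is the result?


Caesar cipher: shift "yobajg" by 14
  'y' (pos 24) + 14 = pos 12 = 'm'
  'o' (pos 14) + 14 = pos 2 = 'c'
  'b' (pos 1) + 14 = pos 15 = 'p'
  'a' (pos 0) + 14 = pos 14 = 'o'
  'j' (pos 9) + 14 = pos 23 = 'x'
  'g' (pos 6) + 14 = pos 20 = 'u'
Result: mcpoxu

mcpoxu


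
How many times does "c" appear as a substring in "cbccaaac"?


Searching for "c" in "cbccaaac"
Scanning each position:
  Position 0: "c" => MATCH
  Position 1: "b" => no
  Position 2: "c" => MATCH
  Position 3: "c" => MATCH
  Position 4: "a" => no
  Position 5: "a" => no
  Position 6: "a" => no
  Position 7: "c" => MATCH
Total occurrences: 4

4


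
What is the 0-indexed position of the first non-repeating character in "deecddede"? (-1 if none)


Input: deecddede
Character frequencies:
  'c': 1
  'd': 4
  'e': 4
Scanning left to right for freq == 1:
  Position 0 ('d'): freq=4, skip
  Position 1 ('e'): freq=4, skip
  Position 2 ('e'): freq=4, skip
  Position 3 ('c'): unique! => answer = 3

3


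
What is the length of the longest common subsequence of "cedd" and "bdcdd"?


LCS of "cedd" and "bdcdd"
DP table:
           b    d    c    d    d
      0    0    0    0    0    0
  c   0    0    0    1    1    1
  e   0    0    0    1    1    1
  d   0    0    1    1    2    2
  d   0    0    1    1    2    3
LCS length = dp[4][5] = 3

3


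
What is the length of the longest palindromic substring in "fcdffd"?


Input: "fcdffd"
Checking substrings for palindromes:
  [2:6] "dffd" (len 4) => palindrome
  [3:5] "ff" (len 2) => palindrome
Longest palindromic substring: "dffd" with length 4

4


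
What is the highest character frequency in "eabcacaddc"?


Input: eabcacaddc
Character counts:
  'a': 3
  'b': 1
  'c': 3
  'd': 2
  'e': 1
Maximum frequency: 3

3


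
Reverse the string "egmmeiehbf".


Input: egmmeiehbf
Reading characters right to left:
  Position 9: 'f'
  Position 8: 'b'
  Position 7: 'h'
  Position 6: 'e'
  Position 5: 'i'
  Position 4: 'e'
  Position 3: 'm'
  Position 2: 'm'
  Position 1: 'g'
  Position 0: 'e'
Reversed: fbheiemmge

fbheiemmge


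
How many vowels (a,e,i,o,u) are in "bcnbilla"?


Input: bcnbilla
Checking each character:
  'b' at position 0: consonant
  'c' at position 1: consonant
  'n' at position 2: consonant
  'b' at position 3: consonant
  'i' at position 4: vowel (running total: 1)
  'l' at position 5: consonant
  'l' at position 6: consonant
  'a' at position 7: vowel (running total: 2)
Total vowels: 2

2


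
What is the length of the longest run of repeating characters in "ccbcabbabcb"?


Input: "ccbcabbabcb"
Scanning for longest run:
  Position 1 ('c'): continues run of 'c', length=2
  Position 2 ('b'): new char, reset run to 1
  Position 3 ('c'): new char, reset run to 1
  Position 4 ('a'): new char, reset run to 1
  Position 5 ('b'): new char, reset run to 1
  Position 6 ('b'): continues run of 'b', length=2
  Position 7 ('a'): new char, reset run to 1
  Position 8 ('b'): new char, reset run to 1
  Position 9 ('c'): new char, reset run to 1
  Position 10 ('b'): new char, reset run to 1
Longest run: 'c' with length 2

2
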